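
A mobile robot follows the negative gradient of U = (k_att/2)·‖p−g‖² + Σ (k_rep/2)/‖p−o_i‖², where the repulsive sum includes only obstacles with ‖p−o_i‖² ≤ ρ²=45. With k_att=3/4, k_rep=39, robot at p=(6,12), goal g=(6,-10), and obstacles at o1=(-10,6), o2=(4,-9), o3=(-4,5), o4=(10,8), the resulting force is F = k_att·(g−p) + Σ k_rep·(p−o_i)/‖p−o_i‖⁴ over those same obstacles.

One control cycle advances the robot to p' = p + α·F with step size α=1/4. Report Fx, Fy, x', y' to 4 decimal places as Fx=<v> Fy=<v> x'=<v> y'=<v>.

Fx=-0.1523 Fy=-16.3477 x'=5.9619 y'=7.9131

F_att = 3/4·(g−p) = 3/4·(0,-22) = (0.0000,-16.5000)
o1: d²=292 > ρ²=45 → inactive
o2: d²=445 > ρ²=45 → inactive
o3: d²=149 > ρ²=45 → inactive
o4: d²=32 ≤ ρ²=45; F_rep = 39·(-4,4)/32² = (-0.1523,0.1523)
F = F_att + ΣF_rep = (-0.1523,-16.3477)
p' = p + 1/4·F = (5.9619,7.9131)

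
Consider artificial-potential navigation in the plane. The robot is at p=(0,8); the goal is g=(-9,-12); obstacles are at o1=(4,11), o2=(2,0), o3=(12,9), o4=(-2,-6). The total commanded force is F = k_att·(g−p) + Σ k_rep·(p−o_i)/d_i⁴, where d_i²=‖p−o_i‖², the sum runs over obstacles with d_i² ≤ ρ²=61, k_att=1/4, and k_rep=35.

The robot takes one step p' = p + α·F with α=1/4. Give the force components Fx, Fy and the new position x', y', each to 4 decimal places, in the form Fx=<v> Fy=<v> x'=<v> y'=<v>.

Fx=-2.4740 Fy=-5.1680 x'=-0.6185 y'=6.7080

F_att = 1/4·(g−p) = 1/4·(-9,-20) = (-2.2500,-5.0000)
o1: d²=25 ≤ ρ²=61; F_rep = 35·(-4,-3)/25² = (-0.2240,-0.1680)
o2: d²=68 > ρ²=61 → inactive
o3: d²=145 > ρ²=61 → inactive
o4: d²=200 > ρ²=61 → inactive
F = F_att + ΣF_rep = (-2.4740,-5.1680)
p' = p + 1/4·F = (-0.6185,6.7080)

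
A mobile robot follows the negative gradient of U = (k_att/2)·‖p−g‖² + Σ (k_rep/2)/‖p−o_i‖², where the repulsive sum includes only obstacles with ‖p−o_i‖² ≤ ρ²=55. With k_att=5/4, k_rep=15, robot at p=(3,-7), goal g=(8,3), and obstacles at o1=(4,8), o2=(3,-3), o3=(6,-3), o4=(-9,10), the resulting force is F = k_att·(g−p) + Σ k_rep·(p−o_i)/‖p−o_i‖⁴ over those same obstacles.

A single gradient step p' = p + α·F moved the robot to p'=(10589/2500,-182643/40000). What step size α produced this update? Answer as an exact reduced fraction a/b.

F_att = 5/4·(g−p) = 5/4·(5,10) = (6.2500,12.5000)
o1: d²=226 > ρ²=55 → inactive
o2: d²=16 ≤ ρ²=55; F_rep = 15·(0,-4)/16² = (0.0000,-0.2344)
o3: d²=25 ≤ ρ²=55; F_rep = 15·(-3,-4)/25² = (-0.0720,-0.0960)
o4: d²=433 > ρ²=55 → inactive
F = F_att + ΣF_rep = (6.1780,12.1696)
Δp = p'−p = (1.2356,2.4339); α = Δx/Fx = (3089/2500) / (3089/500) = 1/5
check: Δy/Fy = (97357/40000) / (97357/8000) = 1/5 ✓

α = 1/5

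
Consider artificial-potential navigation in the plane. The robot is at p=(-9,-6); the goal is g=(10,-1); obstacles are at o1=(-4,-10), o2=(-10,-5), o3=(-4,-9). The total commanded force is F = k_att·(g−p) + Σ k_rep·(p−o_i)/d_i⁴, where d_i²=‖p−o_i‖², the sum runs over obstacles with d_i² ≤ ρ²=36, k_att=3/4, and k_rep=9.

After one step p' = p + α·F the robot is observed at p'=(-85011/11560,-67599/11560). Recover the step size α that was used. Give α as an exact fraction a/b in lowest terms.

α = 1/10

F_att = 3/4·(g−p) = 3/4·(19,5) = (14.2500,3.7500)
o1: d²=41 > ρ²=36 → inactive
o2: d²=2 ≤ ρ²=36; F_rep = 9·(1,-1)/2² = (2.2500,-2.2500)
o3: d²=34 ≤ ρ²=36; F_rep = 9·(-5,3)/34² = (-0.0389,0.0234)
F = F_att + ΣF_rep = (16.4611,1.5234)
Δp = p'−p = (1.6461,0.1523); α = Δx/Fx = (19029/11560) / (19029/1156) = 1/10
check: Δy/Fy = (1761/11560) / (1761/1156) = 1/10 ✓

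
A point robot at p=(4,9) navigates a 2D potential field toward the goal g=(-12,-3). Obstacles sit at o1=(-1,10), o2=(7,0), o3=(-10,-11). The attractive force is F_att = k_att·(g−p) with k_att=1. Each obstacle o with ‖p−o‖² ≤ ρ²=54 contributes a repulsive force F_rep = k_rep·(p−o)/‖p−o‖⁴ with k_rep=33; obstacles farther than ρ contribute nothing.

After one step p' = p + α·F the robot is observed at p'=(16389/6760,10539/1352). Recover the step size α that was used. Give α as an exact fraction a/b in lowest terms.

α = 1/10

F_att = 1·(g−p) = 1·(-16,-12) = (-16.0000,-12.0000)
o1: d²=26 ≤ ρ²=54; F_rep = 33·(5,-1)/26² = (0.2441,-0.0488)
o2: d²=90 > ρ²=54 → inactive
o3: d²=596 > ρ²=54 → inactive
F = F_att + ΣF_rep = (-15.7559,-12.0488)
Δp = p'−p = (-1.5756,-1.2049); α = Δx/Fx = (-10651/6760) / (-10651/676) = 1/10
check: Δy/Fy = (-1629/1352) / (-8145/676) = 1/10 ✓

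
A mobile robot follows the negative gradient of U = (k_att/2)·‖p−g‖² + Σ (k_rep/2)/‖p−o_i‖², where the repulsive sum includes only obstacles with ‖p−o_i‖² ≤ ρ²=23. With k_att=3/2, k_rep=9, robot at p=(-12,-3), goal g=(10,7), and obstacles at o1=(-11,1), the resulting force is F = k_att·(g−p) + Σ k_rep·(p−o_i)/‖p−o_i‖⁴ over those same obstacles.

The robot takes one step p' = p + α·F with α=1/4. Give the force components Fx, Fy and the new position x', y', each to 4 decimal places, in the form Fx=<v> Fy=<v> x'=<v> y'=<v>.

Fx=32.9689 Fy=14.8754 x'=-3.7578 y'=0.7189

F_att = 3/2·(g−p) = 3/2·(22,10) = (33.0000,15.0000)
o1: d²=17 ≤ ρ²=23; F_rep = 9·(-1,-4)/17² = (-0.0311,-0.1246)
F = F_att + ΣF_rep = (32.9689,14.8754)
p' = p + 1/4·F = (-3.7578,0.7189)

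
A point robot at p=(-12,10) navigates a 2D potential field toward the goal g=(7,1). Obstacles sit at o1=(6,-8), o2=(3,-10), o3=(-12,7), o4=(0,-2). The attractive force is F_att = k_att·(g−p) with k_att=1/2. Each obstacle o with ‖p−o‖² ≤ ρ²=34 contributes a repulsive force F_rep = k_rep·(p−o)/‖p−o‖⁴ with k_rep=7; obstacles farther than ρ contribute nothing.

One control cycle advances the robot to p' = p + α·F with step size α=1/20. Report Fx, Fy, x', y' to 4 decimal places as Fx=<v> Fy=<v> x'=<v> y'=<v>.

Fx=9.5000 Fy=-4.2407 x'=-11.5250 y'=9.7880

F_att = 1/2·(g−p) = 1/2·(19,-9) = (9.5000,-4.5000)
o1: d²=648 > ρ²=34 → inactive
o2: d²=625 > ρ²=34 → inactive
o3: d²=9 ≤ ρ²=34; F_rep = 7·(0,3)/9² = (0.0000,0.2593)
o4: d²=288 > ρ²=34 → inactive
F = F_att + ΣF_rep = (9.5000,-4.2407)
p' = p + 1/20·F = (-11.5250,9.7880)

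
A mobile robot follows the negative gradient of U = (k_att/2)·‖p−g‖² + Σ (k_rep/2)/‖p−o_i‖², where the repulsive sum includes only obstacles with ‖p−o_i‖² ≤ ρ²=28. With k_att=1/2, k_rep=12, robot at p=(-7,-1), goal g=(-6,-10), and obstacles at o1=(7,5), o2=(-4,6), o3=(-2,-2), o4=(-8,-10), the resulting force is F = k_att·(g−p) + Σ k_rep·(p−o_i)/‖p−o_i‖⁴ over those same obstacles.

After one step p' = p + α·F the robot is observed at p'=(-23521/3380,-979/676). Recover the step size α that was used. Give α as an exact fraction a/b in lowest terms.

α = 1/10

F_att = 1/2·(g−p) = 1/2·(1,-9) = (0.5000,-4.5000)
o1: d²=232 > ρ²=28 → inactive
o2: d²=58 > ρ²=28 → inactive
o3: d²=26 ≤ ρ²=28; F_rep = 12·(-5,1)/26² = (-0.0888,0.0178)
o4: d²=82 > ρ²=28 → inactive
F = F_att + ΣF_rep = (0.4112,-4.4822)
Δp = p'−p = (0.0411,-0.4482); α = Δx/Fx = (139/3380) / (139/338) = 1/10
check: Δy/Fy = (-303/676) / (-1515/338) = 1/10 ✓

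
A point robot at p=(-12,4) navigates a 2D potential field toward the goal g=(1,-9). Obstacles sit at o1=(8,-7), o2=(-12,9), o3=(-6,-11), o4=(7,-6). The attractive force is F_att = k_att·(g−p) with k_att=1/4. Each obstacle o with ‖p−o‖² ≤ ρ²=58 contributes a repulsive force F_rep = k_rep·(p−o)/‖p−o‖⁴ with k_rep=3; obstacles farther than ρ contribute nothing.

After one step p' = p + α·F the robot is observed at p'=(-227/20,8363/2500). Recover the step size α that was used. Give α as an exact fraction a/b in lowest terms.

F_att = 1/4·(g−p) = 1/4·(13,-13) = (3.2500,-3.2500)
o1: d²=521 > ρ²=58 → inactive
o2: d²=25 ≤ ρ²=58; F_rep = 3·(0,-5)/25² = (0.0000,-0.0240)
o3: d²=261 > ρ²=58 → inactive
o4: d²=461 > ρ²=58 → inactive
F = F_att + ΣF_rep = (3.2500,-3.2740)
Δp = p'−p = (0.6500,-0.6548); α = Δx/Fx = (13/20) / (13/4) = 1/5
check: Δy/Fy = (-1637/2500) / (-1637/500) = 1/5 ✓

α = 1/5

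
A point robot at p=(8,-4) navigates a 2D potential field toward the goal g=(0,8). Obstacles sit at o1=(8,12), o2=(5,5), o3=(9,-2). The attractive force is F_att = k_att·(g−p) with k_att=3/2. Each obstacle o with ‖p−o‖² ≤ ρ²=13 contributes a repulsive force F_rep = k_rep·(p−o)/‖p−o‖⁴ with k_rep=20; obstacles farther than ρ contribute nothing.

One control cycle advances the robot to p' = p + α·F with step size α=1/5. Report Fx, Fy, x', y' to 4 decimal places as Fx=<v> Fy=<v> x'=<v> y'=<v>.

Fx=-12.8000 Fy=16.4000 x'=5.4400 y'=-0.7200

F_att = 3/2·(g−p) = 3/2·(-8,12) = (-12.0000,18.0000)
o1: d²=256 > ρ²=13 → inactive
o2: d²=90 > ρ²=13 → inactive
o3: d²=5 ≤ ρ²=13; F_rep = 20·(-1,-2)/5² = (-0.8000,-1.6000)
F = F_att + ΣF_rep = (-12.8000,16.4000)
p' = p + 1/5·F = (5.4400,-0.7200)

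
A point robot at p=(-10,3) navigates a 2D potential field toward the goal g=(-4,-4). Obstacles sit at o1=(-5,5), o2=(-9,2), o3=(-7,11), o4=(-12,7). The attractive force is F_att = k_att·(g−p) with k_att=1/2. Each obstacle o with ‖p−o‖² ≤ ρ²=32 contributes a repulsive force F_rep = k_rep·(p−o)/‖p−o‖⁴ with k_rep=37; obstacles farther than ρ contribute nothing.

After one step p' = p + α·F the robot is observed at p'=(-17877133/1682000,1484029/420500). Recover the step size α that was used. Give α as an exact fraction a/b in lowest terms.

α = 1/10

F_att = 1/2·(g−p) = 1/2·(6,-7) = (3.0000,-3.5000)
o1: d²=29 ≤ ρ²=32; F_rep = 37·(-5,-2)/29² = (-0.2200,-0.0880)
o2: d²=2 ≤ ρ²=32; F_rep = 37·(-1,1)/2² = (-9.2500,9.2500)
o3: d²=73 > ρ²=32 → inactive
o4: d²=20 ≤ ρ²=32; F_rep = 37·(2,-4)/20² = (0.1850,-0.3700)
F = F_att + ΣF_rep = (-6.2850,5.2920)
Δp = p'−p = (-0.6285,0.5292); α = Δx/Fx = (-1057133/1682000) / (-1057133/168200) = 1/10
check: Δy/Fy = (222529/420500) / (222529/42050) = 1/10 ✓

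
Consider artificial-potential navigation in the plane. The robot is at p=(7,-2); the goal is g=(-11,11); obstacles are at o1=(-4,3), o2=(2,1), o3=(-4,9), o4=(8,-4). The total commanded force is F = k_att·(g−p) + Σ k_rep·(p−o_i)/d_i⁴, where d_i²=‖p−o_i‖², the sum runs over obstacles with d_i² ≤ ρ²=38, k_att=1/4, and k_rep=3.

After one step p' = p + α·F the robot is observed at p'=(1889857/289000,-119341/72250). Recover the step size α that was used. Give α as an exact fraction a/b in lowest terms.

F_att = 1/4·(g−p) = 1/4·(-18,13) = (-4.5000,3.2500)
o1: d²=146 > ρ²=38 → inactive
o2: d²=34 ≤ ρ²=38; F_rep = 3·(5,-3)/34² = (0.0130,-0.0078)
o3: d²=242 > ρ²=38 → inactive
o4: d²=5 ≤ ρ²=38; F_rep = 3·(-1,2)/5² = (-0.1200,0.2400)
F = F_att + ΣF_rep = (-4.6070,3.4822)
Δp = p'−p = (-0.4607,0.3482); α = Δx/Fx = (-133143/289000) / (-133143/28900) = 1/10
check: Δy/Fy = (25159/72250) / (25159/7225) = 1/10 ✓

α = 1/10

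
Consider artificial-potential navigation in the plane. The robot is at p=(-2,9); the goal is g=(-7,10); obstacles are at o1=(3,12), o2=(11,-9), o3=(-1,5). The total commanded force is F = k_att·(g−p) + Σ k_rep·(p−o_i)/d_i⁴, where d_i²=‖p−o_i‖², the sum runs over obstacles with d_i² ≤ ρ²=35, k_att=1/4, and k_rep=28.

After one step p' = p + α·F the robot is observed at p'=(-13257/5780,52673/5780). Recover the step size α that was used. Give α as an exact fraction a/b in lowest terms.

F_att = 1/4·(g−p) = 1/4·(-5,1) = (-1.2500,0.2500)
o1: d²=34 ≤ ρ²=35; F_rep = 28·(-5,-3)/34² = (-0.1211,-0.0727)
o2: d²=493 > ρ²=35 → inactive
o3: d²=17 ≤ ρ²=35; F_rep = 28·(-1,4)/17² = (-0.0969,0.3875)
F = F_att + ΣF_rep = (-1.4680,0.5649)
Δp = p'−p = (-0.2936,0.1130); α = Δx/Fx = (-1697/5780) / (-1697/1156) = 1/5
check: Δy/Fy = (653/5780) / (653/1156) = 1/5 ✓

α = 1/5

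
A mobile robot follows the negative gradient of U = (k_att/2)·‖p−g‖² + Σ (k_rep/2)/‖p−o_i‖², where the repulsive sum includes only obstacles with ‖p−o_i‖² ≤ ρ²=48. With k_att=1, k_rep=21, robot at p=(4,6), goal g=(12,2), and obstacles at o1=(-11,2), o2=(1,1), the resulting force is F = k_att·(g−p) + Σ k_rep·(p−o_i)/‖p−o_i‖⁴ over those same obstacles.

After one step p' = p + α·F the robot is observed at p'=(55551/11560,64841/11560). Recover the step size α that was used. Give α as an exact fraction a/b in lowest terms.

α = 1/10

F_att = 1·(g−p) = 1·(8,-4) = (8.0000,-4.0000)
o1: d²=241 > ρ²=48 → inactive
o2: d²=34 ≤ ρ²=48; F_rep = 21·(3,5)/34² = (0.0545,0.0908)
F = F_att + ΣF_rep = (8.0545,-3.9092)
Δp = p'−p = (0.8054,-0.3909); α = Δx/Fx = (9311/11560) / (9311/1156) = 1/10
check: Δy/Fy = (-4519/11560) / (-4519/1156) = 1/10 ✓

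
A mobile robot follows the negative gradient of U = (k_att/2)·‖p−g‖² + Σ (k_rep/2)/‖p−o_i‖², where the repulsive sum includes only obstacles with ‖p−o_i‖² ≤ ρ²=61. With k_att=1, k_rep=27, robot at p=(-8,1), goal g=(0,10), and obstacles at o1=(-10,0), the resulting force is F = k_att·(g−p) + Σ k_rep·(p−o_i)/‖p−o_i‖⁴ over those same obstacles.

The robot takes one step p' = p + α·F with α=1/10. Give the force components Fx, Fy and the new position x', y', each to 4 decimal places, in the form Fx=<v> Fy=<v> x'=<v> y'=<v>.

F_att = 1·(g−p) = 1·(8,9) = (8.0000,9.0000)
o1: d²=5 ≤ ρ²=61; F_rep = 27·(2,1)/5² = (2.1600,1.0800)
F = F_att + ΣF_rep = (10.1600,10.0800)
p' = p + 1/10·F = (-6.9840,2.0080)

Fx=10.1600 Fy=10.0800 x'=-6.9840 y'=2.0080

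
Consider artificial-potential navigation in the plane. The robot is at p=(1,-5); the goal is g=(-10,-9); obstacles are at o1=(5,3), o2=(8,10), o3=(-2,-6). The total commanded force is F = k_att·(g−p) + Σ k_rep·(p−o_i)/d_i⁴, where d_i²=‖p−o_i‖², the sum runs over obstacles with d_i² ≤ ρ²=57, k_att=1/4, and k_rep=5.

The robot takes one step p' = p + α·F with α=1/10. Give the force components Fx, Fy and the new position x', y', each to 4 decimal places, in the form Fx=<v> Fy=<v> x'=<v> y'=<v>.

Fx=-2.6000 Fy=-0.9500 x'=0.7400 y'=-5.0950

F_att = 1/4·(g−p) = 1/4·(-11,-4) = (-2.7500,-1.0000)
o1: d²=80 > ρ²=57 → inactive
o2: d²=274 > ρ²=57 → inactive
o3: d²=10 ≤ ρ²=57; F_rep = 5·(3,1)/10² = (0.1500,0.0500)
F = F_att + ΣF_rep = (-2.6000,-0.9500)
p' = p + 1/10·F = (0.7400,-5.0950)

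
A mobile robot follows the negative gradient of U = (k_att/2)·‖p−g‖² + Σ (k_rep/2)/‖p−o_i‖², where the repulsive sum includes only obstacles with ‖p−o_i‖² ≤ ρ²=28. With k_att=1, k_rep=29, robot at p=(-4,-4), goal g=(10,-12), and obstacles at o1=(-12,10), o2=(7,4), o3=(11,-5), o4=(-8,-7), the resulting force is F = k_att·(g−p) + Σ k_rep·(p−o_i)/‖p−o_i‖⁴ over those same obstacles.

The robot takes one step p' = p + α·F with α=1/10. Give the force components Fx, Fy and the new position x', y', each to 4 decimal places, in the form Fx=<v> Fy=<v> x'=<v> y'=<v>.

F_att = 1·(g−p) = 1·(14,-8) = (14.0000,-8.0000)
o1: d²=260 > ρ²=28 → inactive
o2: d²=185 > ρ²=28 → inactive
o3: d²=226 > ρ²=28 → inactive
o4: d²=25 ≤ ρ²=28; F_rep = 29·(4,3)/25² = (0.1856,0.1392)
F = F_att + ΣF_rep = (14.1856,-7.8608)
p' = p + 1/10·F = (-2.5814,-4.7861)

Fx=14.1856 Fy=-7.8608 x'=-2.5814 y'=-4.7861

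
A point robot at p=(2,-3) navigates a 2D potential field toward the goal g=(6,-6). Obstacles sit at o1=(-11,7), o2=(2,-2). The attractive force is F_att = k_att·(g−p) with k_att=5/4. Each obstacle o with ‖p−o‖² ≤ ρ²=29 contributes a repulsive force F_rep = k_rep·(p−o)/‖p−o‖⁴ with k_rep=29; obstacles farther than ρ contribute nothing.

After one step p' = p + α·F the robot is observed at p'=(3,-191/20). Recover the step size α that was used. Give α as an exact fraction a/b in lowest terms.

α = 1/5

F_att = 5/4·(g−p) = 5/4·(4,-3) = (5.0000,-3.7500)
o1: d²=269 > ρ²=29 → inactive
o2: d²=1 ≤ ρ²=29; F_rep = 29·(0,-1)/1² = (0.0000,-29.0000)
F = F_att + ΣF_rep = (5.0000,-32.7500)
Δp = p'−p = (1.0000,-6.5500); α = Δx/Fx = (1) / (5) = 1/5
check: Δy/Fy = (-131/20) / (-131/4) = 1/5 ✓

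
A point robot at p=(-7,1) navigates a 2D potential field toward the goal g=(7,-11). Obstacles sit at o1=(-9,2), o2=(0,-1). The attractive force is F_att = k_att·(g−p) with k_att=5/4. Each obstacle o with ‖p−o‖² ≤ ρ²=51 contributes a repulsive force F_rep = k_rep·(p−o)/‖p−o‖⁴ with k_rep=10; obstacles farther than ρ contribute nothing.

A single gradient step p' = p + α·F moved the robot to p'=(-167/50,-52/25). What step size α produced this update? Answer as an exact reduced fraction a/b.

F_att = 5/4·(g−p) = 5/4·(14,-12) = (17.5000,-15.0000)
o1: d²=5 ≤ ρ²=51; F_rep = 10·(2,-1)/5² = (0.8000,-0.4000)
o2: d²=53 > ρ²=51 → inactive
F = F_att + ΣF_rep = (18.3000,-15.4000)
Δp = p'−p = (3.6600,-3.0800); α = Δx/Fx = (183/50) / (183/10) = 1/5
check: Δy/Fy = (-77/25) / (-77/5) = 1/5 ✓

α = 1/5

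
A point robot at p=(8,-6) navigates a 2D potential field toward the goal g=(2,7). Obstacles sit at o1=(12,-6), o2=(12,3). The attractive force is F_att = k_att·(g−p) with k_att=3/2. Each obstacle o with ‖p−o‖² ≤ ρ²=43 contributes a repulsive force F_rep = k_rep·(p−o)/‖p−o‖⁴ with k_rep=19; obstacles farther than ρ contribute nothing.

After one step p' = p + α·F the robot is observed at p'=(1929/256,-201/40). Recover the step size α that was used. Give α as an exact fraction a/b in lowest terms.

α = 1/20

F_att = 3/2·(g−p) = 3/2·(-6,13) = (-9.0000,19.5000)
o1: d²=16 ≤ ρ²=43; F_rep = 19·(-4,0)/16² = (-0.2969,0.0000)
o2: d²=97 > ρ²=43 → inactive
F = F_att + ΣF_rep = (-9.2969,19.5000)
Δp = p'−p = (-0.4648,0.9750); α = Δx/Fx = (-119/256) / (-595/64) = 1/20
check: Δy/Fy = (39/40) / (39/2) = 1/20 ✓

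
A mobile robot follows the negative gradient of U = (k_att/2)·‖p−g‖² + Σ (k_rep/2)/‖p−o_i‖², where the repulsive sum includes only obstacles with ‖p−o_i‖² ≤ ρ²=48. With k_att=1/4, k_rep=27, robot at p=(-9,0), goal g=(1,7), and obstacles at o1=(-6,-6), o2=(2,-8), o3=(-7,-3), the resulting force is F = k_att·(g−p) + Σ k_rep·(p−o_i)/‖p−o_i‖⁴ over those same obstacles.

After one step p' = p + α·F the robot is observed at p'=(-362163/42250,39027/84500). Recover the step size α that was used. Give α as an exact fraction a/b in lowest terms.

F_att = 1/4·(g−p) = 1/4·(10,7) = (2.5000,1.7500)
o1: d²=45 ≤ ρ²=48; F_rep = 27·(-3,6)/45² = (-0.0400,0.0800)
o2: d²=185 > ρ²=48 → inactive
o3: d²=13 ≤ ρ²=48; F_rep = 27·(-2,3)/13² = (-0.3195,0.4793)
F = F_att + ΣF_rep = (2.1405,2.3093)
Δp = p'−p = (0.4281,0.4619); α = Δx/Fx = (18087/42250) / (18087/8450) = 1/5
check: Δy/Fy = (39027/84500) / (39027/16900) = 1/5 ✓

α = 1/5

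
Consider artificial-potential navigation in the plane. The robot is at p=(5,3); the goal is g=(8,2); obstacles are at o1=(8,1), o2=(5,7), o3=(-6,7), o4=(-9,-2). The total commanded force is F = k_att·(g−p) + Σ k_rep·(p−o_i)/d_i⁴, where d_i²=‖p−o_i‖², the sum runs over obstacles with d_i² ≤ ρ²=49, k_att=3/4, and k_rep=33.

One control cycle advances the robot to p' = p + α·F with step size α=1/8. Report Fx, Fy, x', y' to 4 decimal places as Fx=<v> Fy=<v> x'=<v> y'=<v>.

F_att = 3/4·(g−p) = 3/4·(3,-1) = (2.2500,-0.7500)
o1: d²=13 ≤ ρ²=49; F_rep = 33·(-3,2)/13² = (-0.5858,0.3905)
o2: d²=16 ≤ ρ²=49; F_rep = 33·(0,-4)/16² = (0.0000,-0.5156)
o3: d²=137 > ρ²=49 → inactive
o4: d²=221 > ρ²=49 → inactive
F = F_att + ΣF_rep = (1.6642,-0.8751)
p' = p + 1/8·F = (5.2080,2.8906)

Fx=1.6642 Fy=-0.8751 x'=5.2080 y'=2.8906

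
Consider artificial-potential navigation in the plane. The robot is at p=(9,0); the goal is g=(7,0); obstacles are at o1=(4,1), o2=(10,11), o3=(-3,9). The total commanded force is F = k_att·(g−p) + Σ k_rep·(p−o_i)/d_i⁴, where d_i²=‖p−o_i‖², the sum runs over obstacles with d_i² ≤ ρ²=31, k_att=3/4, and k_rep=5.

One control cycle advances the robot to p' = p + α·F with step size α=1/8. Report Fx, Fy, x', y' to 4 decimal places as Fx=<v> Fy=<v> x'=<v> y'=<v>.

Fx=-1.4630 Fy=-0.0074 x'=8.8171 y'=-0.0009

F_att = 3/4·(g−p) = 3/4·(-2,0) = (-1.5000,0.0000)
o1: d²=26 ≤ ρ²=31; F_rep = 5·(5,-1)/26² = (0.0370,-0.0074)
o2: d²=122 > ρ²=31 → inactive
o3: d²=225 > ρ²=31 → inactive
F = F_att + ΣF_rep = (-1.4630,-0.0074)
p' = p + 1/8·F = (8.8171,-0.0009)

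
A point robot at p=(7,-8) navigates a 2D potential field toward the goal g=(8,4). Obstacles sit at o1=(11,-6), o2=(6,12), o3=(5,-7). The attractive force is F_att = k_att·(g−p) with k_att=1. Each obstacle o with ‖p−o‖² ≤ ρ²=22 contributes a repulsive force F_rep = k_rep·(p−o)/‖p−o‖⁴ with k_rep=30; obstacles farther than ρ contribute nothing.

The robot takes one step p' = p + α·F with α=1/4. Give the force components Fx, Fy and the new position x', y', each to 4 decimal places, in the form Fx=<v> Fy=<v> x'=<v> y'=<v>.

F_att = 1·(g−p) = 1·(1,12) = (1.0000,12.0000)
o1: d²=20 ≤ ρ²=22; F_rep = 30·(-4,-2)/20² = (-0.3000,-0.1500)
o2: d²=401 > ρ²=22 → inactive
o3: d²=5 ≤ ρ²=22; F_rep = 30·(2,-1)/5² = (2.4000,-1.2000)
F = F_att + ΣF_rep = (3.1000,10.6500)
p' = p + 1/4·F = (7.7750,-5.3375)

Fx=3.1000 Fy=10.6500 x'=7.7750 y'=-5.3375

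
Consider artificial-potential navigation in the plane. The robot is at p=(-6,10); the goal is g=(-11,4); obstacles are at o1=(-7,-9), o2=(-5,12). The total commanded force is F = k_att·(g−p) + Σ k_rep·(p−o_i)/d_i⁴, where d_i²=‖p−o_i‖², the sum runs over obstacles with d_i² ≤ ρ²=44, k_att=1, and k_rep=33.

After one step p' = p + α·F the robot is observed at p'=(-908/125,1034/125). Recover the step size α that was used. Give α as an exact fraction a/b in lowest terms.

α = 1/5

F_att = 1·(g−p) = 1·(-5,-6) = (-5.0000,-6.0000)
o1: d²=362 > ρ²=44 → inactive
o2: d²=5 ≤ ρ²=44; F_rep = 33·(-1,-2)/5² = (-1.3200,-2.6400)
F = F_att + ΣF_rep = (-6.3200,-8.6400)
Δp = p'−p = (-1.2640,-1.7280); α = Δx/Fx = (-158/125) / (-158/25) = 1/5
check: Δy/Fy = (-216/125) / (-216/25) = 1/5 ✓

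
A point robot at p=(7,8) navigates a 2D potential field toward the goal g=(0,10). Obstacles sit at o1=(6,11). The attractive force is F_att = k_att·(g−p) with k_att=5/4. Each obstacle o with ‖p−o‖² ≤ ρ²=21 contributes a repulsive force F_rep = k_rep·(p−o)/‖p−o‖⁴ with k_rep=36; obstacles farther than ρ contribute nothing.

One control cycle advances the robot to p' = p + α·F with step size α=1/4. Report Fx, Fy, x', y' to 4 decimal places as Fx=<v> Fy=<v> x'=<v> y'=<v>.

F_att = 5/4·(g−p) = 5/4·(-7,2) = (-8.7500,2.5000)
o1: d²=10 ≤ ρ²=21; F_rep = 36·(1,-3)/10² = (0.3600,-1.0800)
F = F_att + ΣF_rep = (-8.3900,1.4200)
p' = p + 1/4·F = (4.9025,8.3550)

Fx=-8.3900 Fy=1.4200 x'=4.9025 y'=8.3550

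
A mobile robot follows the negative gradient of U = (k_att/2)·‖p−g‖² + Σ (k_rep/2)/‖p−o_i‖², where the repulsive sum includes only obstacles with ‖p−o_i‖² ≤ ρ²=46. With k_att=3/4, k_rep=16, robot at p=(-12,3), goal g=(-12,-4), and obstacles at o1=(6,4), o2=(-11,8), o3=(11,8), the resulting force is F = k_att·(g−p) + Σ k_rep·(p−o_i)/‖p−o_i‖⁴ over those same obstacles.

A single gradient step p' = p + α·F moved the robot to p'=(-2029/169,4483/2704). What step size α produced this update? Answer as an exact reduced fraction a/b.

α = 1/4

F_att = 3/4·(g−p) = 3/4·(0,-7) = (0.0000,-5.2500)
o1: d²=325 > ρ²=46 → inactive
o2: d²=26 ≤ ρ²=46; F_rep = 16·(-1,-5)/26² = (-0.0237,-0.1183)
o3: d²=554 > ρ²=46 → inactive
F = F_att + ΣF_rep = (-0.0237,-5.3683)
Δp = p'−p = (-0.0059,-1.3421); α = Δx/Fx = (-1/169) / (-4/169) = 1/4
check: Δy/Fy = (-3629/2704) / (-3629/676) = 1/4 ✓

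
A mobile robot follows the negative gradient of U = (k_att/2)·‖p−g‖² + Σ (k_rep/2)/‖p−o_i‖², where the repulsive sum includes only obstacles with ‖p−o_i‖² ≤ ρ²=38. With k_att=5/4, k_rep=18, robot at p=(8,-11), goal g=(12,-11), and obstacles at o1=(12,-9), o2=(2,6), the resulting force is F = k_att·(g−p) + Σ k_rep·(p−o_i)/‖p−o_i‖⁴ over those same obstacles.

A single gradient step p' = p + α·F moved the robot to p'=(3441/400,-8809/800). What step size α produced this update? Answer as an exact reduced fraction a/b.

F_att = 5/4·(g−p) = 5/4·(4,0) = (5.0000,0.0000)
o1: d²=20 ≤ ρ²=38; F_rep = 18·(-4,-2)/20² = (-0.1800,-0.0900)
o2: d²=325 > ρ²=38 → inactive
F = F_att + ΣF_rep = (4.8200,-0.0900)
Δp = p'−p = (0.6025,-0.0112); α = Δx/Fx = (241/400) / (241/50) = 1/8
check: Δy/Fy = (-9/800) / (-9/100) = 1/8 ✓

α = 1/8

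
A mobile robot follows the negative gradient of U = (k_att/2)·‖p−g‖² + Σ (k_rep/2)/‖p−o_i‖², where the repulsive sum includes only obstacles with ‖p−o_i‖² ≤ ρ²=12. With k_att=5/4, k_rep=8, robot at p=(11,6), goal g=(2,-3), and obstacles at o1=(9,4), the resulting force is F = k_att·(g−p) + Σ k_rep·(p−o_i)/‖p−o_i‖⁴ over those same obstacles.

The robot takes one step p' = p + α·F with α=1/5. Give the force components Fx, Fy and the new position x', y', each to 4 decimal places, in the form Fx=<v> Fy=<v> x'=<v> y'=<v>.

Fx=-11.0000 Fy=-11.0000 x'=8.8000 y'=3.8000

F_att = 5/4·(g−p) = 5/4·(-9,-9) = (-11.2500,-11.2500)
o1: d²=8 ≤ ρ²=12; F_rep = 8·(2,2)/8² = (0.2500,0.2500)
F = F_att + ΣF_rep = (-11.0000,-11.0000)
p' = p + 1/5·F = (8.8000,3.8000)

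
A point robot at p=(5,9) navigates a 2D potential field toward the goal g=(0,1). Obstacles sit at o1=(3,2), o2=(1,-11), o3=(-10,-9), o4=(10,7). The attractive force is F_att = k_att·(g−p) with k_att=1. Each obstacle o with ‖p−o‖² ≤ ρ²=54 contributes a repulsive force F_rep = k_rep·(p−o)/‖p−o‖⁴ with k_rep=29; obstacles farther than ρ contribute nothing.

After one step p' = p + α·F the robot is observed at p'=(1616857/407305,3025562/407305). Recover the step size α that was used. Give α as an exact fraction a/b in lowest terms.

α = 1/5

F_att = 1·(g−p) = 1·(-5,-8) = (-5.0000,-8.0000)
o1: d²=53 ≤ ρ²=54; F_rep = 29·(2,7)/53² = (0.0206,0.0723)
o2: d²=416 > ρ²=54 → inactive
o3: d²=549 > ρ²=54 → inactive
o4: d²=29 ≤ ρ²=54; F_rep = 29·(-5,2)/29² = (-0.1724,0.0690)
F = F_att + ΣF_rep = (-5.1518,-7.8588)
Δp = p'−p = (-1.0304,-1.5718); α = Δx/Fx = (-419668/407305) / (-419668/81461) = 1/5
check: Δy/Fy = (-640183/407305) / (-640183/81461) = 1/5 ✓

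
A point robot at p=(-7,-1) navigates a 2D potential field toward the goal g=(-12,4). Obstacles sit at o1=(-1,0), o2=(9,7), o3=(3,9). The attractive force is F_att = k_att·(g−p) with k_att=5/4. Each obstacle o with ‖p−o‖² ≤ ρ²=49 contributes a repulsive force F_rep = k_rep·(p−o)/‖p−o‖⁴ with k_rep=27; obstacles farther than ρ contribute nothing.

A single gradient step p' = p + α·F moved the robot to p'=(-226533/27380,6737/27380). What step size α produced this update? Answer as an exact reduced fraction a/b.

α = 1/5

F_att = 5/4·(g−p) = 5/4·(-5,5) = (-6.2500,6.2500)
o1: d²=37 ≤ ρ²=49; F_rep = 27·(-6,-1)/37² = (-0.1183,-0.0197)
o2: d²=320 > ρ²=49 → inactive
o3: d²=200 > ρ²=49 → inactive
F = F_att + ΣF_rep = (-6.3683,6.2303)
Δp = p'−p = (-1.2737,1.2461); α = Δx/Fx = (-34873/27380) / (-34873/5476) = 1/5
check: Δy/Fy = (34117/27380) / (34117/5476) = 1/5 ✓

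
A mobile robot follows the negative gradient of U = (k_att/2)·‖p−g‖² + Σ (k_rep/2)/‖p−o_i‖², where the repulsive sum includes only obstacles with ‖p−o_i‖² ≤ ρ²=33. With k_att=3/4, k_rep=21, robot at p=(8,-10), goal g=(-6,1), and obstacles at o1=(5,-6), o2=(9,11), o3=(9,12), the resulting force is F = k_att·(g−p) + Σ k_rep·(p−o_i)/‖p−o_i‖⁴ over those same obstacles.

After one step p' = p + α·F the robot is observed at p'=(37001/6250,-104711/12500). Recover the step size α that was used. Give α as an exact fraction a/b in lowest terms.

F_att = 3/4·(g−p) = 3/4·(-14,11) = (-10.5000,8.2500)
o1: d²=25 ≤ ρ²=33; F_rep = 21·(3,-4)/25² = (0.1008,-0.1344)
o2: d²=442 > ρ²=33 → inactive
o3: d²=485 > ρ²=33 → inactive
F = F_att + ΣF_rep = (-10.3992,8.1156)
Δp = p'−p = (-2.0798,1.6231); α = Δx/Fx = (-12999/6250) / (-12999/1250) = 1/5
check: Δy/Fy = (20289/12500) / (20289/2500) = 1/5 ✓

α = 1/5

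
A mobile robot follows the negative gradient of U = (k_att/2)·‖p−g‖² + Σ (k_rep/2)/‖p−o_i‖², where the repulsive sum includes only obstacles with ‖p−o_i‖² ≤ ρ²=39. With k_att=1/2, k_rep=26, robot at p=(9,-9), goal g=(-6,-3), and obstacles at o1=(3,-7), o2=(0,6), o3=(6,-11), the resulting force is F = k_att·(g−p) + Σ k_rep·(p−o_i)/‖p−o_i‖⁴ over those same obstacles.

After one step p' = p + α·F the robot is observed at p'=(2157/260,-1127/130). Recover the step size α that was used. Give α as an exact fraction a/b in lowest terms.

α = 1/10

F_att = 1/2·(g−p) = 1/2·(-15,6) = (-7.5000,3.0000)
o1: d²=40 > ρ²=39 → inactive
o2: d²=306 > ρ²=39 → inactive
o3: d²=13 ≤ ρ²=39; F_rep = 26·(3,2)/13² = (0.4615,0.3077)
F = F_att + ΣF_rep = (-7.0385,3.3077)
Δp = p'−p = (-0.7038,0.3308); α = Δx/Fx = (-183/260) / (-183/26) = 1/10
check: Δy/Fy = (43/130) / (43/13) = 1/10 ✓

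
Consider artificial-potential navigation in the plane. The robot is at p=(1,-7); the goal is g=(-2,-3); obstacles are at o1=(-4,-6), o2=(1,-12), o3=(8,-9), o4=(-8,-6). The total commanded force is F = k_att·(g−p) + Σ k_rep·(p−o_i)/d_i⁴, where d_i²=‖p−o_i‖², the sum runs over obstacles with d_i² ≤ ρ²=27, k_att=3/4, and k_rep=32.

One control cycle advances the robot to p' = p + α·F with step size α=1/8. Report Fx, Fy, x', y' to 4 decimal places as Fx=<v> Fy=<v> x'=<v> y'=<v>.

Fx=-2.0133 Fy=3.2087 x'=0.7483 y'=-6.5989

F_att = 3/4·(g−p) = 3/4·(-3,4) = (-2.2500,3.0000)
o1: d²=26 ≤ ρ²=27; F_rep = 32·(5,-1)/26² = (0.2367,-0.0473)
o2: d²=25 ≤ ρ²=27; F_rep = 32·(0,5)/25² = (0.0000,0.2560)
o3: d²=53 > ρ²=27 → inactive
o4: d²=82 > ρ²=27 → inactive
F = F_att + ΣF_rep = (-2.0133,3.2087)
p' = p + 1/8·F = (0.7483,-6.5989)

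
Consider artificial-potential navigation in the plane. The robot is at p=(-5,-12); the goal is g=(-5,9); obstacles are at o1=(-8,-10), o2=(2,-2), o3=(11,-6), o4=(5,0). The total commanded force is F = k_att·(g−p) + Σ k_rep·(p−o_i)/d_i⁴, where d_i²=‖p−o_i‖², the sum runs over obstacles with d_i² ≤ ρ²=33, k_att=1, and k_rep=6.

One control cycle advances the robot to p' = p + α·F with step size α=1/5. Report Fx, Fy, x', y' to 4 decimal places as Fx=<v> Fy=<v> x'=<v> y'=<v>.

F_att = 1·(g−p) = 1·(0,21) = (0.0000,21.0000)
o1: d²=13 ≤ ρ²=33; F_rep = 6·(3,-2)/13² = (0.1065,-0.0710)
o2: d²=149 > ρ²=33 → inactive
o3: d²=292 > ρ²=33 → inactive
o4: d²=244 > ρ²=33 → inactive
F = F_att + ΣF_rep = (0.1065,20.9290)
p' = p + 1/5·F = (-4.9787,-7.8142)

Fx=0.1065 Fy=20.9290 x'=-4.9787 y'=-7.8142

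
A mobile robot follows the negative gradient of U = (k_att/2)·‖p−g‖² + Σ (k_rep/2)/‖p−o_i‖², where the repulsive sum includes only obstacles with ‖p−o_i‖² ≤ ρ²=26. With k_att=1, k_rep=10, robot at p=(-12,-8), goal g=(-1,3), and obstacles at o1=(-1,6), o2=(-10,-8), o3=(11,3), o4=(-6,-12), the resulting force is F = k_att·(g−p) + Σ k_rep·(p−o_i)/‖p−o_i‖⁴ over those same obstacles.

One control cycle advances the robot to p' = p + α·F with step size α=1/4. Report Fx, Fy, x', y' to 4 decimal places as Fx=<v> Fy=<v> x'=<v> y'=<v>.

Fx=9.7500 Fy=11.0000 x'=-9.5625 y'=-5.2500

F_att = 1·(g−p) = 1·(11,11) = (11.0000,11.0000)
o1: d²=317 > ρ²=26 → inactive
o2: d²=4 ≤ ρ²=26; F_rep = 10·(-2,0)/4² = (-1.2500,0.0000)
o3: d²=650 > ρ²=26 → inactive
o4: d²=52 > ρ²=26 → inactive
F = F_att + ΣF_rep = (9.7500,11.0000)
p' = p + 1/4·F = (-9.5625,-5.2500)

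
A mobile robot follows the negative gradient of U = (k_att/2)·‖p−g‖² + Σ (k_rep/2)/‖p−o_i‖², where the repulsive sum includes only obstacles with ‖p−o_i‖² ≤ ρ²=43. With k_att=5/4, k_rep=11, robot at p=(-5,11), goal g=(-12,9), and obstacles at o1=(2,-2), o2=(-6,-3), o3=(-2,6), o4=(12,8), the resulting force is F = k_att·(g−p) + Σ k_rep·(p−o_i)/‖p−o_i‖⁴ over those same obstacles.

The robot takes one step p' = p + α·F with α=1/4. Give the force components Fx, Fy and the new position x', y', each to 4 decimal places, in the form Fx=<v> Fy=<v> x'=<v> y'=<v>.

F_att = 5/4·(g−p) = 5/4·(-7,-2) = (-8.7500,-2.5000)
o1: d²=218 > ρ²=43 → inactive
o2: d²=197 > ρ²=43 → inactive
o3: d²=34 ≤ ρ²=43; F_rep = 11·(-3,5)/34² = (-0.0285,0.0476)
o4: d²=298 > ρ²=43 → inactive
F = F_att + ΣF_rep = (-8.7785,-2.4524)
p' = p + 1/4·F = (-7.1946,10.3869)

Fx=-8.7785 Fy=-2.4524 x'=-7.1946 y'=10.3869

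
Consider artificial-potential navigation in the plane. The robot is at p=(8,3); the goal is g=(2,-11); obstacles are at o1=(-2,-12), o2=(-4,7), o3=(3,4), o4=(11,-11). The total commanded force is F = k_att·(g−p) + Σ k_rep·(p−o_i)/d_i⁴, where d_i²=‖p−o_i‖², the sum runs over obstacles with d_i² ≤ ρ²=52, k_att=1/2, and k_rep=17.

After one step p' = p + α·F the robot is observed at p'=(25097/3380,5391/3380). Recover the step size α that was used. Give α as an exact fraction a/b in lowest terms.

F_att = 1/2·(g−p) = 1/2·(-6,-14) = (-3.0000,-7.0000)
o1: d²=325 > ρ²=52 → inactive
o2: d²=160 > ρ²=52 → inactive
o3: d²=26 ≤ ρ²=52; F_rep = 17·(5,-1)/26² = (0.1257,-0.0251)
o4: d²=205 > ρ²=52 → inactive
F = F_att + ΣF_rep = (-2.8743,-7.0251)
Δp = p'−p = (-0.5749,-1.4050); α = Δx/Fx = (-1943/3380) / (-1943/676) = 1/5
check: Δy/Fy = (-4749/3380) / (-4749/676) = 1/5 ✓

α = 1/5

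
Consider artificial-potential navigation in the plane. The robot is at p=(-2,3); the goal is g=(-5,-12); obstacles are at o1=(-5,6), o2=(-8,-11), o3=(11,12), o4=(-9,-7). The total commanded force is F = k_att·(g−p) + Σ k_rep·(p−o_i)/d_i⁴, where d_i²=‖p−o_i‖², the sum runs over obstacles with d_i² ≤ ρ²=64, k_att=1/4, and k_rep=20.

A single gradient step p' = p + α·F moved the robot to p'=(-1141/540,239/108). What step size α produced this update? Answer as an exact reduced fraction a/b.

F_att = 1/4·(g−p) = 1/4·(-3,-15) = (-0.7500,-3.7500)
o1: d²=18 ≤ ρ²=64; F_rep = 20·(3,-3)/18² = (0.1852,-0.1852)
o2: d²=232 > ρ²=64 → inactive
o3: d²=250 > ρ²=64 → inactive
o4: d²=149 > ρ²=64 → inactive
F = F_att + ΣF_rep = (-0.5648,-3.9352)
Δp = p'−p = (-0.1130,-0.7870); α = Δx/Fx = (-61/540) / (-61/108) = 1/5
check: Δy/Fy = (-85/108) / (-425/108) = 1/5 ✓

α = 1/5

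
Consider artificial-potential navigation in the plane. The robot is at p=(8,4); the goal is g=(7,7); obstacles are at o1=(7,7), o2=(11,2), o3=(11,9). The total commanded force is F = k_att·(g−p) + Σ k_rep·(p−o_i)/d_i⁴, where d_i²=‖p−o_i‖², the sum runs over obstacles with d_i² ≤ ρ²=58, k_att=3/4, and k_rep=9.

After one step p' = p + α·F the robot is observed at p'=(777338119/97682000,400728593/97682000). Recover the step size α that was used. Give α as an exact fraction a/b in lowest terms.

F_att = 3/4·(g−p) = 3/4·(-1,3) = (-0.7500,2.2500)
o1: d²=10 ≤ ρ²=58; F_rep = 9·(1,-3)/10² = (0.0900,-0.2700)
o2: d²=13 ≤ ρ²=58; F_rep = 9·(-3,2)/13² = (-0.1598,0.1065)
o3: d²=34 ≤ ρ²=58; F_rep = 9·(-3,-5)/34² = (-0.0234,-0.0389)
F = F_att + ΣF_rep = (-0.8431,2.0476)
Δp = p'−p = (-0.0422,0.1024); α = Δx/Fx = (-4117881/97682000) / (-4117881/4884100) = 1/20
check: Δy/Fy = (10000593/97682000) / (10000593/4884100) = 1/20 ✓

α = 1/20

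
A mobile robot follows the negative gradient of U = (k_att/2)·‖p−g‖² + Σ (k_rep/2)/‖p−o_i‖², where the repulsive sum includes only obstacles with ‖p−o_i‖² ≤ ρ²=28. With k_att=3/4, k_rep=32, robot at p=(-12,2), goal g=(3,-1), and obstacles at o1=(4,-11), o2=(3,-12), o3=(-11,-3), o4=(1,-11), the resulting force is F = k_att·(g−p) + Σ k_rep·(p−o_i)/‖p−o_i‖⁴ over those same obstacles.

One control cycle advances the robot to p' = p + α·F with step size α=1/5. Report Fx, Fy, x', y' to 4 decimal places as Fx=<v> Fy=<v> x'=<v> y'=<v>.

F_att = 3/4·(g−p) = 3/4·(15,-3) = (11.2500,-2.2500)
o1: d²=425 > ρ²=28 → inactive
o2: d²=421 > ρ²=28 → inactive
o3: d²=26 ≤ ρ²=28; F_rep = 32·(-1,5)/26² = (-0.0473,0.2367)
o4: d²=338 > ρ²=28 → inactive
F = F_att + ΣF_rep = (11.2027,-2.0133)
p' = p + 1/5·F = (-9.7595,1.5973)

Fx=11.2027 Fy=-2.0133 x'=-9.7595 y'=1.5973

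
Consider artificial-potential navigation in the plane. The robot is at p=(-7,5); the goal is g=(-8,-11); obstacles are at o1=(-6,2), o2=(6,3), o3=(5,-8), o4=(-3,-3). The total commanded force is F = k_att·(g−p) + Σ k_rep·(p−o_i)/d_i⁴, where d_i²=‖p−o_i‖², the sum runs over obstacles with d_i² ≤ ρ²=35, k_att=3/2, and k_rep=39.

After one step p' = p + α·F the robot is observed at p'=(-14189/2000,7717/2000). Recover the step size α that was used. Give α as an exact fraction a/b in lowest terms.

α = 1/20

F_att = 3/2·(g−p) = 3/2·(-1,-16) = (-1.5000,-24.0000)
o1: d²=10 ≤ ρ²=35; F_rep = 39·(-1,3)/10² = (-0.3900,1.1700)
o2: d²=173 > ρ²=35 → inactive
o3: d²=313 > ρ²=35 → inactive
o4: d²=80 > ρ²=35 → inactive
F = F_att + ΣF_rep = (-1.8900,-22.8300)
Δp = p'−p = (-0.0945,-1.1415); α = Δx/Fx = (-189/2000) / (-189/100) = 1/20
check: Δy/Fy = (-2283/2000) / (-2283/100) = 1/20 ✓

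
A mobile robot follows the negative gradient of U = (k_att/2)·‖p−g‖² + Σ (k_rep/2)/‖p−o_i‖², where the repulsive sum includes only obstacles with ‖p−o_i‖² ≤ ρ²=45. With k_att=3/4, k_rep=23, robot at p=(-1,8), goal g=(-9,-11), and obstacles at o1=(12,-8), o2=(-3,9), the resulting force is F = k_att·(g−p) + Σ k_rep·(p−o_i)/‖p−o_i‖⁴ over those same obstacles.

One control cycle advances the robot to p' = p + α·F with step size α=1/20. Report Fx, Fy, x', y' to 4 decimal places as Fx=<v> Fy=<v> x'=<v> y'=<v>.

F_att = 3/4·(g−p) = 3/4·(-8,-19) = (-6.0000,-14.2500)
o1: d²=425 > ρ²=45 → inactive
o2: d²=5 ≤ ρ²=45; F_rep = 23·(2,-1)/5² = (1.8400,-0.9200)
F = F_att + ΣF_rep = (-4.1600,-15.1700)
p' = p + 1/20·F = (-1.2080,7.2415)

Fx=-4.1600 Fy=-15.1700 x'=-1.2080 y'=7.2415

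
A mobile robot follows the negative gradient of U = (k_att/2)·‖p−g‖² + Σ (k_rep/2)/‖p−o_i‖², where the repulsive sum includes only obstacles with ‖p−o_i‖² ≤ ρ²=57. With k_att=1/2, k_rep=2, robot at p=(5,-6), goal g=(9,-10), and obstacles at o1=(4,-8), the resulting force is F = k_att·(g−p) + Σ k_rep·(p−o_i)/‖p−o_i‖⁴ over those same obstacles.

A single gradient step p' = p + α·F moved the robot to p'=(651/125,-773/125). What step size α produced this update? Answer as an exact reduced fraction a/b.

F_att = 1/2·(g−p) = 1/2·(4,-4) = (2.0000,-2.0000)
o1: d²=5 ≤ ρ²=57; F_rep = 2·(1,2)/5² = (0.0800,0.1600)
F = F_att + ΣF_rep = (2.0800,-1.8400)
Δp = p'−p = (0.2080,-0.1840); α = Δx/Fx = (26/125) / (52/25) = 1/10
check: Δy/Fy = (-23/125) / (-46/25) = 1/10 ✓

α = 1/10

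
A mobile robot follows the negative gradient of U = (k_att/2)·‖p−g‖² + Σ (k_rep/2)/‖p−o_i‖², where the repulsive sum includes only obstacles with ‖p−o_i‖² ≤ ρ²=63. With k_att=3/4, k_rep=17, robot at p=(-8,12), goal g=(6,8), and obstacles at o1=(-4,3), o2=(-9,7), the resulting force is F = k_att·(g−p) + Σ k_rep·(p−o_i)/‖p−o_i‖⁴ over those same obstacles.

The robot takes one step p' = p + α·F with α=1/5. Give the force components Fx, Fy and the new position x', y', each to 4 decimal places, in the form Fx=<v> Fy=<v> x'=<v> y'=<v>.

F_att = 3/4·(g−p) = 3/4·(14,-4) = (10.5000,-3.0000)
o1: d²=97 > ρ²=63 → inactive
o2: d²=26 ≤ ρ²=63; F_rep = 17·(1,5)/26² = (0.0251,0.1257)
F = F_att + ΣF_rep = (10.5251,-2.8743)
p' = p + 1/5·F = (-5.8950,11.4251)

Fx=10.5251 Fy=-2.8743 x'=-5.8950 y'=11.4251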